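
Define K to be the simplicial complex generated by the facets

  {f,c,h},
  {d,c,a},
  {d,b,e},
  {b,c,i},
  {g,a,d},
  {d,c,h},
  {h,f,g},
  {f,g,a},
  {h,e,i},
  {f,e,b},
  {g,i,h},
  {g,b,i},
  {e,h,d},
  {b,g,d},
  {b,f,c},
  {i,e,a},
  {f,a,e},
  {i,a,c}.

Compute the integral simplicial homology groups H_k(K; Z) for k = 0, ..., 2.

H_0 ≅ Z,  H_1 ≅ Z^2,  H_2 ≅ Z.

K has 9 vertices, 27 edges, 18 triangles.
rank ∂_0 = 0, rank ∂_1 = 8 ⇒ b_0 = 9 − 0 − 8 = 1; all invariant factors of ∂_1 are 1 so no torsion. So H_0 = Z.
rank ∂_1 = 8, rank ∂_2 = 17 ⇒ b_1 = 27 − 8 − 17 = 2; all invariant factors of ∂_2 are 1 so no torsion. So H_1 = Z^2.
rank ∂_2 = 17, rank ∂_3 = 0 ⇒ b_2 = 18 − 17 − 0 = 1. So H_2 = Z.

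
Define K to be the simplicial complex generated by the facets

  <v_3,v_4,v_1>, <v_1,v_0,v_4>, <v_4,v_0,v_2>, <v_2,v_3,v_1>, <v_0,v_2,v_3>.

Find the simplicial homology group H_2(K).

H_2 = 0.

K has 5 vertices, 10 edges, 5 triangles.
rank ∂_2 = 5, rank ∂_3 = 0 ⇒ b_2 = 5 − 5 − 0 = 0. So H_2 ≅ 0.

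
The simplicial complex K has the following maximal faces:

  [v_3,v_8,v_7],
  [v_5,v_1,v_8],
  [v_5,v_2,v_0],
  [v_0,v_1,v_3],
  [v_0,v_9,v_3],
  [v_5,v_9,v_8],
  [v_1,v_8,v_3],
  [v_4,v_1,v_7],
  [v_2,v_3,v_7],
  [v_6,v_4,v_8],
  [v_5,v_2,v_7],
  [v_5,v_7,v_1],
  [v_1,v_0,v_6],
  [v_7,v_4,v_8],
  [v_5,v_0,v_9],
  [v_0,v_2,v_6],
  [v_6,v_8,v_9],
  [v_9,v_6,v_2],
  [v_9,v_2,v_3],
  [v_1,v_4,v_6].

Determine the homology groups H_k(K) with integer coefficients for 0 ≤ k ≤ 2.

H_0 = Z,  H_1 = Z × Z/2,  H_2 = 0.

K has 10 vertices, 30 edges, 20 triangles.
rank ∂_0 = 0, rank ∂_1 = 9 ⇒ b_0 = 10 − 0 − 9 = 1; all invariant factors of ∂_1 are 1 so no torsion. So H_0 ≅ Z.
rank ∂_1 = 9, rank ∂_2 = 20 ⇒ b_1 = 30 − 9 − 20 = 1; ∂_2 has invariant factor(s) [2] giving torsion. So H_1 ≅ Z × Z/2.
rank ∂_2 = 20, rank ∂_3 = 0 ⇒ b_2 = 20 − 20 − 0 = 0. So H_2 ≅ 0.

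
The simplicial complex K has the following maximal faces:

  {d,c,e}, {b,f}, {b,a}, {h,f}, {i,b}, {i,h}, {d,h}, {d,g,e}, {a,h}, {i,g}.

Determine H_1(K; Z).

H_1 ≅ Z^3.

Fix the vertex order a < b < c < d < e < f < g < h < i and write every simplex with vertices in increasing order. Then dim K = 2 and the simplices of K are:

  0-simplices (9): a, b, c, d, e, f, g, h, i
  1-simplices (13): ab, ah, bf, bi, cd, ce, de, dg, dh, eg, fh, gi, hi
  2-simplices (2): cde, deg

so the chain groups are C_0 ≅ Z^9, C_1 ≅ Z^13, C_2 ≅ Z^2.

The boundary map ∂_1: C_1 → C_0 maps an edge to its endpoints' difference, ∂[p,q] = q − p.
The 9×13 boundary matrix has rank 8 and Smith normal form diag(1,1,1,1,1,1,1,1).

∂_2: C_2 → C_1 sends each 2-simplex [p,q,r] to [q,r] − [p,r] + [p,q]. For instance
  ∂deg = eg − dg + de,
  ∂cde = de − ce + cd.
This gives a 13×2 integer matrix of rank 2; reducing to Smith normal form yields diagonal entries (1,1).

Computing H_k = (kernel of ∂_k) / (image of ∂_{k+1}):

  H_1: rank ker ∂_1 − rank ∂_2 = (13 − 8) − 2 = 3, and the invariant factors of ∂_2 are all 1, so H_1 ≅ Z^3.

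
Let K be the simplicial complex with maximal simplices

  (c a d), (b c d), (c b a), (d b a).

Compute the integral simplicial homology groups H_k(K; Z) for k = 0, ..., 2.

H_0 ≅ Z,  H_1 = 0,  H_2 ≅ Z.

Take the total order a < b < c < d on the vertex set. Then K (dimension 2) consists of the simplices:

  0-simplices (4): a, b, c, d
  1-simplices (6): ab, ac, ad, bc, bd, cd
  2-simplices (4): abc, abd, acd, bcd

Hence C_0 ≅ Z^4, C_1 ≅ Z^6, C_2 ≅ Z^4.

The boundary map ∂_1: C_1 → C_0 sends each edge [p,q] (with p < q) to q − p. For instance
  ∂cd = d − c.
This gives a 4×6 integer matrix of rank 3; reducing to Smith normal form yields diagonal entries (1,1,1).

∂_2: C_2 → C_1 acts by ∂[p,q,r] = [q,r] − [p,r] + [p,q]. For instance
  ∂acd = cd − ad + ac,
  ∂abc = bc − ac + ab.
As a 6×4 matrix over Z this has rank 3, with invariant factors (1,1,1).

Now H_k = ker ∂_k / im ∂_{k+1}, so:

  H_0: rank C_0 − rank ∂_1 = 4 − 3 = 1, and the invariant factors of ∂_1 are all 1, so H_0 ≅ Z.
  H_1: rank ker ∂_1 − rank ∂_2 = (6 − 3) − 3 = 0, and the invariant factors of ∂_2 are all 1, so H_1 ≅ 0.
  H_2: rank ker ∂_2 − rank ∂_3 = (4 − 3) − 0 = 1, and there is no ∂_3, so H_2 ≅ Z.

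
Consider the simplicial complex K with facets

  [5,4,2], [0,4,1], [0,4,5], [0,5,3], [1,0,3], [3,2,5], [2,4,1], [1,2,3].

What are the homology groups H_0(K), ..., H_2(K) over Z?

K has 6 vertices, 12 edges, 8 triangles.
rank ∂_0 = 0, rank ∂_1 = 5 ⇒ b_0 = 6 − 0 − 5 = 1; all invariant factors of ∂_1 are 1 so no torsion. So H_0 = Z.
rank ∂_1 = 5, rank ∂_2 = 7 ⇒ b_1 = 12 − 5 − 7 = 0; all invariant factors of ∂_2 are 1 so no torsion. So H_1 = 0.
rank ∂_2 = 7, rank ∂_3 = 0 ⇒ b_2 = 8 − 7 − 0 = 1. So H_2 = Z.

H_0 ≅ Z,  H_1 = 0,  H_2 ≅ Z.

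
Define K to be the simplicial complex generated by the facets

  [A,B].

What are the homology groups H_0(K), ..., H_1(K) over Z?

H_0 = Z,  H_1 = 0.

Order the vertices as A < B. Listing each simplex with vertices in this order, K has dimension 1 with simplices:

  0-simplices (2): A, B
  1-simplices (1): AB

Hence C_0 ≅ Z^2, C_1 ≅ Z^1.

∂_1: C_1 → C_0 sends each edge [p,q] (with p < q) to q − p.
The resulting 2×1 matrix has rank 1, and its Smith normal form has invariant factors (1).

Computing H_k = (kernel of ∂_k) / (image of ∂_{k+1}):

  H_0: rank C_0 − rank ∂_1 = 2 − 1 = 1, and the invariant factors of ∂_1 are all 1, so H_0 = Z.
  H_1: rank ker ∂_1 − rank ∂_2 = (1 − 1) − 0 = 0, and there is no ∂_2, so H_1 = 0.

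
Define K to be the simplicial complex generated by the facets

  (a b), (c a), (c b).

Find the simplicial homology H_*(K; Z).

H_0 ≅ Z,  H_1 ≅ Z.

We work with the vertex ordering a < b < c. The simplices of K, each written with vertices in increasing order, are:

  0-simplices (3): a, b, c
  1-simplices (3): ab, ac, bc

so the chain groups are C_0 ≅ Z^3, C_1 ≅ Z^3.

Boundary ∂_1: C_1 → C_0 maps an edge to its endpoints' difference, ∂[p,q] = q − p.
This gives a 3×3 integer matrix of rank 2; reducing to Smith normal form yields diagonal entries (1,1).

Now H_k = ker ∂_k / im ∂_{k+1}, so:

  H_0: rank C_0 − rank ∂_1 = 3 − 2 = 1, and the invariant factors of ∂_1 are all 1, so H_0 ≅ Z.
  H_1: rank ker ∂_1 − rank ∂_2 = (3 − 2) − 0 = 1, and there is no ∂_2, so H_1 ≅ Z.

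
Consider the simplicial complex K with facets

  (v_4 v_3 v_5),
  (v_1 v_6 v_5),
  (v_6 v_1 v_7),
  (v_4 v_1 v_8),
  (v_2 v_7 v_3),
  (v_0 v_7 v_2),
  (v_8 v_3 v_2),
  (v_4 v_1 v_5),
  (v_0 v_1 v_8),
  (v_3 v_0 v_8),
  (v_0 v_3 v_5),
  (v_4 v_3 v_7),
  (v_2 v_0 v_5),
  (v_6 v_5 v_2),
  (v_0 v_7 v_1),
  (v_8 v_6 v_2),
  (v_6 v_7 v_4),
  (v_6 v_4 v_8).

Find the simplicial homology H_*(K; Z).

H_0 ≅ Z,  H_1 ≅ Z ⊕ Z/2Z,  H_2 = 0.

Order the vertices as v_0 < v_1 < v_2 < v_3 < v_4 < v_5 < v_6 < v_7 < v_8. Listing each simplex with vertices in this order, K has dimension 2 with simplices:

  0-simplices (9): [v_0], [v_1], [v_2], [v_3], [v_4], [v_5], [v_6], [v_7], [v_8]
  1-simplices (27): (27 of them)
  2-simplices (18): (18 of them)

giving chain groups C_0 ≅ Z^9, C_1 ≅ Z^27, C_2 ≅ Z^18.

∂_1: C_1 → C_0 is given by ∂[p,q] = [q] − [p].
The 9×27 boundary matrix has rank 8 and Smith normal form diag(1,1,1,1,1,1,1,1).

The boundary map ∂_2: C_2 → C_1 maps a triangle to the signed sum of its edges. For instance
  ∂[v_2,v_5,v_6] = [v_5,v_6] − [v_2,v_6] + [v_2,v_5],
  ∂[v_1,v_5,v_6] = [v_5,v_6] − [v_1,v_6] + [v_1,v_5].
This gives a 27×18 integer matrix of rank 18; reducing to Smith normal form yields diagonal entries (1,1,1,1,1,1,1,1,1,1,1,1,1,1,1,1,1,2).

Now H_k = ker ∂_k / im ∂_{k+1}, so:

  H_0: rank C_0 − rank ∂_1 = 9 − 8 = 1, and the invariant factors of ∂_1 are all 1, so H_0 ≅ Z.
  H_1: rank ker ∂_1 − rank ∂_2 = (27 − 8) − 18 = 1, and ∂_2 has invariant factor 2 > 1, so H_1 ≅ Z ⊕ Z/2Z.
  H_2: rank ker ∂_2 − rank ∂_3 = (18 − 18) − 0 = 0, and there is no ∂_3, so H_2 ≅ 0.

As a check, the Euler characteristic is 9 − 27 + 18 = 0, which agrees with 1 − 1 + 0 = 0.
(K is a triangulation of the Klein bottle.)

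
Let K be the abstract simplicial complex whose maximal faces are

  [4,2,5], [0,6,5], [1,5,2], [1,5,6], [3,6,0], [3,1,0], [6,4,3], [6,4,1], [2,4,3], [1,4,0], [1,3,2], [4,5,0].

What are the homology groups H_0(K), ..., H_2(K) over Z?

H_0 ≅ Z,  H_1 ≅ Z/2,  H_2 = 0.

We work with the vertex ordering 0 < 1 < 2 < 3 < 4 < 5 < 6. The simplices of K, each written with vertices in increasing order, are:

  0-simplices (7): [0], [1], [2], [3], [4], [5], [6]
  1-simplices (18): [0,1], [0,3], [0,4], [0,5], [0,6], [1,2], [1,3], [1,4], [1,5], [1,6], [2,3], [2,4], [2,5], [3,4], [3,6], [4,5], [4,6], [5,6]
  2-simplices (12): [0,1,3], [0,1,4], [0,3,6], [0,4,5], [0,5,6], [1,2,3], [1,2,5], [1,4,6], [1,5,6], [2,3,4], [2,4,5], [3,4,6]

Hence C_0 ≅ Z^7, C_1 ≅ Z^18, C_2 ≅ Z^12.

∂_1: C_1 → C_0 maps an edge to its endpoints' difference, ∂[p,q] = q − p. For instance
  ∂[4,5] = [5] − [4].
As a 7×18 matrix over Z this has rank 6, with invariant factors (1,1,1,1,1,1).

The boundary map ∂_2: C_2 → C_1 sends each 2-simplex [p,q,r] to [q,r] − [p,r] + [p,q]. For instance
  ∂[0,4,5] = [4,5] − [0,5] + [0,4],
  ∂[1,2,5] = [2,5] − [1,5] + [1,2].
This gives a 18×12 integer matrix of rank 12; reducing to Smith normal form yields diagonal entries (1,1,1,1,1,1,1,1,1,1,1,2).

Computing H_k = (kernel of ∂_k) / (image of ∂_{k+1}):

  H_0: rank C_0 − rank ∂_1 = 7 − 6 = 1, and the invariant factors of ∂_1 are all 1, so H_0 ≅ Z.
  H_1: rank ker ∂_1 − rank ∂_2 = (18 − 6) − 12 = 0, and ∂_2 has invariant factor 2 > 1, so H_1 ≅ Z/2.
  H_2: rank ker ∂_2 − rank ∂_3 = (12 − 12) − 0 = 0, and there is no ∂_3, so H_2 ≅ 0.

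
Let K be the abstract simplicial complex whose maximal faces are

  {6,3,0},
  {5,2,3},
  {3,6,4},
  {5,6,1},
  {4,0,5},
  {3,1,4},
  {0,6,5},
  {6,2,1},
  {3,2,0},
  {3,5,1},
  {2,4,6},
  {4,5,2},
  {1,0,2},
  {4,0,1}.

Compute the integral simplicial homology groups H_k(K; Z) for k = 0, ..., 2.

H_0 ≅ Z,  H_1 ≅ Z^2,  H_2 ≅ Z.

K has 7 vertices, 21 edges, 14 triangles.
rank ∂_0 = 0, rank ∂_1 = 6 ⇒ b_0 = 7 − 0 − 6 = 1; all invariant factors of ∂_1 are 1 so no torsion. So H_0 = Z.
rank ∂_1 = 6, rank ∂_2 = 13 ⇒ b_1 = 21 − 6 − 13 = 2; all invariant factors of ∂_2 are 1 so no torsion. So H_1 = Z^2.
rank ∂_2 = 13, rank ∂_3 = 0 ⇒ b_2 = 14 − 13 − 0 = 1. So H_2 = Z.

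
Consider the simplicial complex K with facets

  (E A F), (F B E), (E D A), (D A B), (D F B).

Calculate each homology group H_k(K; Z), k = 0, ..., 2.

We work with the vertex ordering A < B < D < E < F. The simplices of K, each written with vertices in increasing order, are:

  0-simplices (5): A, B, D, E, F
  1-simplices (10): AB, AD, AE, AF, BD, BE, BF, DE, DF, EF
  2-simplices (5): ABD, ADE, AEF, BDF, BEF

so the chain groups are C_0 ≅ Z^5, C_1 ≅ Z^10, C_2 ≅ Z^5.

Boundary ∂_1: C_1 → C_0 is given by ∂[p,q] = [q] − [p]. For instance
  ∂BE = E − B.
The 5×10 boundary matrix has rank 4 and Smith normal form diag(1,1,1,1).

∂_2: C_2 → C_1 acts by ∂[p,q,r] = [q,r] − [p,r] + [p,q]. For instance
  ∂ABD = BD − AD + AB,
  ∂AEF = EF − AF + AE.
The 10×5 boundary matrix has rank 5 and Smith normal form diag(1,1,1,1,1).

From H_k ≅ ker(∂_k) / im(∂_{k+1}) we obtain:

  H_0: rank C_0 − rank ∂_1 = 5 − 4 = 1, and the invariant factors of ∂_1 are all 1, so H_0 = Z.
  H_1: rank ker ∂_1 − rank ∂_2 = (10 − 4) − 5 = 1, and the invariant factors of ∂_2 are all 1, so H_1 = Z.
  H_2: rank ker ∂_2 − rank ∂_3 = (5 − 5) − 0 = 0, and there is no ∂_3, so H_2 = 0.

As a check, the Euler characteristic is 5 − 10 + 5 = 0, which agrees with 1 − 1 + 0 = 0.
(K is a triangulation of the Möbius band.)

H_0 = Z,  H_1 = Z,  H_2 = 0.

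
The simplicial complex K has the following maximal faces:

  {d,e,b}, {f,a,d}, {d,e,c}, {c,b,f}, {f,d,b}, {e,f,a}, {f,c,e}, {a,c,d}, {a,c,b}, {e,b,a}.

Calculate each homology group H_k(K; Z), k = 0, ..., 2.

H_0 ≅ Z,  H_1 ≅ Z/2,  H_2 = 0.

Take the total order a < b < c < d < e < f on the vertex set. Then K (dimension 2) consists of the simplices:

  0-simplices (6): a, b, c, d, e, f
  1-simplices (15): ab, ac, ad, ae, af, bc, bd, be, bf, cd, ce, cf, de, df, ef
  2-simplices (10): abc, abe, acd, adf, aef, bcf, bde, bdf, cde, cef

Hence C_0 ≅ Z^6, C_1 ≅ Z^15, C_2 ≅ Z^10.

∂_1: C_1 → C_0 maps an edge to its endpoints' difference, ∂[p,q] = q − p.
As a 6×15 matrix over Z this has rank 5, with invariant factors (1,1,1,1,1).

Boundary ∂_2: C_2 → C_1 maps a triangle to the signed sum of its edges. For instance
  ∂acd = cd − ad + ac,
  ∂aef = ef − af + ae.
The 15×10 boundary matrix has rank 10 and Smith normal form diag(1,1,1,1,1,1,1,1,1,2).

Now H_k = ker ∂_k / im ∂_{k+1}, so:

  H_0: rank C_0 − rank ∂_1 = 6 − 5 = 1, and the invariant factors of ∂_1 are all 1, so H_0 = Z.
  H_1: rank ker ∂_1 − rank ∂_2 = (15 − 5) − 10 = 0, and ∂_2 has invariant factor 2 > 1, so H_1 = Z/2.
  H_2: rank ker ∂_2 − rank ∂_3 = (10 − 10) − 0 = 0, and there is no ∂_3, so H_2 = 0.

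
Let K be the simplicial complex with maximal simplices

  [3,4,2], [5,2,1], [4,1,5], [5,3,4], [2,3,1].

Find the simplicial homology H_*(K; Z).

H_0 ≅ Z,  H_1 ≅ Z,  H_2 = 0.

Fix the vertex order 1 < 2 < 3 < 4 < 5 and write every simplex with vertices in increasing order. Then dim K = 2 and the simplices of K are:

  0-simplices (5): [1], [2], [3], [4], [5]
  1-simplices (10): [1,2], [1,3], [1,4], [1,5], [2,3], [2,4], [2,5], [3,4], [3,5], [4,5]
  2-simplices (5): [1,2,3], [1,2,5], [1,4,5], [2,3,4], [3,4,5]

so the chain groups are C_0 ≅ Z^5, C_1 ≅ Z^10, C_2 ≅ Z^5.

The boundary map ∂_1: C_1 → C_0 is given by ∂[p,q] = [q] − [p]. For instance
  ∂[2,4] = [4] − [2].
As a 5×10 matrix over Z this has rank 4, with invariant factors (1,1,1,1).

Boundary ∂_2: C_2 → C_1 acts by ∂[p,q,r] = [q,r] − [p,r] + [p,q]. For instance
  ∂[2,3,4] = [3,4] − [2,4] + [2,3],
  ∂[1,2,5] = [2,5] − [1,5] + [1,2].
The 10×5 boundary matrix has rank 5 and Smith normal form diag(1,1,1,1,1).

Now H_k = ker ∂_k / im ∂_{k+1}, so:

  H_0: rank C_0 − rank ∂_1 = 5 − 4 = 1, and the invariant factors of ∂_1 are all 1, so H_0 ≅ Z.
  H_1: rank ker ∂_1 − rank ∂_2 = (10 − 4) − 5 = 1, and the invariant factors of ∂_2 are all 1, so H_1 ≅ Z.
  H_2: rank ker ∂_2 − rank ∂_3 = (5 − 5) − 0 = 0, and there is no ∂_3, so H_2 ≅ 0.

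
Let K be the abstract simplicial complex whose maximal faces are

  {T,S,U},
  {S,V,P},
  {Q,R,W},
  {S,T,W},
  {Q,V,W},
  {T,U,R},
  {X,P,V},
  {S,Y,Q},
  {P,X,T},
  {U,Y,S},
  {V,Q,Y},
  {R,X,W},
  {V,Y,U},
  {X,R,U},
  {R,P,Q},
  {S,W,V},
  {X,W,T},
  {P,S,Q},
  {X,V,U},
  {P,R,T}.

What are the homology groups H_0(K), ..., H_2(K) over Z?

We work with the vertex ordering P < Q < R < S < T < U < V < W < X < Y. The simplices of K, each written with vertices in increasing order, are:

  0-simplices (10): P, Q, R, S, T, U, V, W, X, Y
  1-simplices (30): PQ, PR, PS, PT, PV, PX, QR, QS, QV, QW, QY, RT, RU, RW, RX, ST, SU, SV, SW, SY, TU, TW, TX, UV, UX, UY, VW, VX, VY, WX
  2-simplices (20): PQR, PQS, PRT, PSV, PTX, PVX, QRW, QSY, QVW, QVY, RTU, RUX, RWX, STU, STW, SUY, SVW, TWX, UVX, UVY

so the chain groups are C_0 ≅ Z^10, C_1 ≅ Z^30, C_2 ≅ Z^20.

Boundary ∂_1: C_1 → C_0 maps an edge to its endpoints' difference, ∂[p,q] = q − p. For instance
  ∂RU = U − R.
This gives a 10×30 integer matrix of rank 9; reducing to Smith normal form yields diagonal entries (1,1,1,1,1,1,1,1,1).

∂_2: C_2 → C_1 maps a triangle to the signed sum of its edges. For instance
  ∂RUX = UX − RX + RU,
  ∂QRW = RW − QW + QR.
As a 30×20 matrix over Z this has rank 20, with invariant factors (1,1,1,1,1,1,1,1,1,1,1,1,1,1,1,1,1,1,1,2).

Computing H_k = (kernel of ∂_k) / (image of ∂_{k+1}):

  H_0: rank C_0 − rank ∂_1 = 10 − 9 = 1, and the invariant factors of ∂_1 are all 1, so H_0 ≅ Z.
  H_1: rank ker ∂_1 − rank ∂_2 = (30 − 9) − 20 = 1, and ∂_2 has invariant factor 2 > 1, so H_1 ≅ Z ⊕ Z/2Z.
  H_2: rank ker ∂_2 − rank ∂_3 = (20 − 20) − 0 = 0, and there is no ∂_3, so H_2 ≅ 0.

As a check, the Euler characteristic is 10 − 30 + 20 = 0, which agrees with 1 − 1 + 0 = 0.

H_0 = Z,  H_1 = Z ⊕ Z/2Z,  H_2 = 0.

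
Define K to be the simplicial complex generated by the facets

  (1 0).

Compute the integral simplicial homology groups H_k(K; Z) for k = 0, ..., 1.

H_0 = Z,  H_1 = 0.

Take the total order 0 < 1 on the vertex set. Then K (dimension 1) consists of the simplices:

  0-simplices (2): [0], [1]
  1-simplices (1): [0,1]

giving chain groups C_0 ≅ Z^2, C_1 ≅ Z^1.

Boundary ∂_1: C_1 → C_0 is given by ∂[p,q] = [q] − [p]. For instance
  ∂[0,1] = [1] − [0].
The resulting 2×1 matrix has rank 1, and its Smith normal form has invariant factors (1).

Computing H_k = (kernel of ∂_k) / (image of ∂_{k+1}):

  H_0: rank C_0 − rank ∂_1 = 2 − 1 = 1, and the invariant factors of ∂_1 are all 1, so H_0 ≅ Z.
  H_1: rank ker ∂_1 − rank ∂_2 = (1 − 1) − 0 = 0, and there is no ∂_2, so H_1 ≅ 0.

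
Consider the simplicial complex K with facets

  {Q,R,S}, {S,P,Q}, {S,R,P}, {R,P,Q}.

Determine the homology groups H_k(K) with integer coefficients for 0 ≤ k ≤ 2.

H_0 ≅ Z,  H_1 = 0,  H_2 ≅ Z.

Take the total order P < Q < R < S on the vertex set. Then K (dimension 2) consists of the simplices:

  0-simplices (4): P, Q, R, S
  1-simplices (6): PQ, PR, PS, QR, QS, RS
  2-simplices (4): PQR, PQS, PRS, QRS

Hence C_0 ≅ Z^4, C_1 ≅ Z^6, C_2 ≅ Z^4.

Boundary ∂_1: C_1 → C_0 is given by ∂[p,q] = [q] − [p]. For instance
  ∂QR = R − Q.
As a 4×6 matrix over Z this has rank 3, with invariant factors (1,1,1).

The boundary map ∂_2: C_2 → C_1 acts by ∂[p,q,r] = [q,r] − [p,r] + [p,q]. For instance
  ∂QRS = RS − QS + QR,
  ∂PQR = QR − PR + PQ.
The resulting 6×4 matrix has rank 3, and its Smith normal form has invariant factors (1,1,1).

Computing H_k = (kernel of ∂_k) / (image of ∂_{k+1}):

  H_0: rank C_0 − rank ∂_1 = 4 − 3 = 1, and the invariant factors of ∂_1 are all 1, so H_0 ≅ Z.
  H_1: rank ker ∂_1 − rank ∂_2 = (6 − 3) − 3 = 0, and the invariant factors of ∂_2 are all 1, so H_1 ≅ 0.
  H_2: rank ker ∂_2 − rank ∂_3 = (4 − 3) − 0 = 1, and there is no ∂_3, so H_2 ≅ Z.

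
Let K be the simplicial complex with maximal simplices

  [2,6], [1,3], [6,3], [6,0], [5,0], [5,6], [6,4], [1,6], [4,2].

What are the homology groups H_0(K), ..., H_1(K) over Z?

K has 7 vertices, 9 edges.
rank ∂_0 = 0, rank ∂_1 = 6 ⇒ b_0 = 7 − 0 − 6 = 1; all invariant factors of ∂_1 are 1 so no torsion. So H_0 = Z.
rank ∂_1 = 6, rank ∂_2 = 0 ⇒ b_1 = 9 − 6 − 0 = 3. So H_1 = Z^3.

H_0 ≅ Z,  H_1 ≅ Z^3.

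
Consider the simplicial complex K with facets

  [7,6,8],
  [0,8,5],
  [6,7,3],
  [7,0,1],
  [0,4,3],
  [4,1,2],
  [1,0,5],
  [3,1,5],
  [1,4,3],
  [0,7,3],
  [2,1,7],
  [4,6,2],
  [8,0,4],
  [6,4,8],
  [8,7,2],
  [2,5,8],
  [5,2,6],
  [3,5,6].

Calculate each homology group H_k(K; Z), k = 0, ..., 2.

H_0 = Z,  H_1 = Z ⊕ Z/2Z,  H_2 = 0.

Fix the vertex order 0 < 1 < 2 < 3 < 4 < 5 < 6 < 7 < 8 and write every simplex with vertices in increasing order. Then dim K = 2 and the simplices of K are:

  0-simplices (9): [0], [1], [2], [3], [4], [5], [6], [7], [8]
  1-simplices (27): (27 of them)
  2-simplices (18): [0,1,5], [0,1,7], [0,3,4], [0,3,7], [0,4,8], [0,5,8], [1,2,4], [1,2,7], [1,3,4], [1,3,5], [2,4,6], [2,5,6], [2,5,8], [2,7,8], [3,5,6], [3,6,7], [4,6,8], [6,7,8]

Hence C_0 ≅ Z^9, C_1 ≅ Z^27, C_2 ≅ Z^18.

∂_1: C_1 → C_0 sends each edge [p,q] (with p < q) to q − p.
The resulting 9×27 matrix has rank 8, and its Smith normal form has invariant factors (1,1,1,1,1,1,1,1).

Boundary ∂_2: C_2 → C_1 maps a triangle to the signed sum of its edges. For instance
  ∂[6,7,8] = [7,8] − [6,8] + [6,7],
  ∂[0,3,4] = [3,4] − [0,4] + [0,3].
The resulting 27×18 matrix has rank 18, and its Smith normal form has invariant factors (1,1,1,1,1,1,1,1,1,1,1,1,1,1,1,1,1,2).

Computing H_k = (kernel of ∂_k) / (image of ∂_{k+1}):

  H_0: rank C_0 − rank ∂_1 = 9 − 8 = 1, and the invariant factors of ∂_1 are all 1, so H_0 = Z.
  H_1: rank ker ∂_1 − rank ∂_2 = (27 − 8) − 18 = 1, and ∂_2 has invariant factor 2 > 1, so H_1 = Z ⊕ Z/2Z.
  H_2: rank ker ∂_2 − rank ∂_3 = (18 − 18) − 0 = 0, and there is no ∂_3, so H_2 = 0.

As a check, the Euler characteristic is 9 − 27 + 18 = 0, which agrees with 1 − 1 + 0 = 0.
(K is a triangulation of the Klein bottle.)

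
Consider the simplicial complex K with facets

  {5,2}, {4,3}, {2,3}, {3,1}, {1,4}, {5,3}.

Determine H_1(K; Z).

H_1 ≅ Z^2.

We work with the vertex ordering 1 < 2 < 3 < 4 < 5. The simplices of K, each written with vertices in increasing order, are:

  0-simplices (5): [1], [2], [3], [4], [5]
  1-simplices (6): [1,3], [1,4], [2,3], [2,5], [3,4], [3,5]

Hence C_0 ≅ Z^5, C_1 ≅ Z^6.

The boundary map ∂_1: C_1 → C_0 maps an edge to its endpoints' difference, ∂[p,q] = q − p. For instance
  ∂[1,3] = [3] − [1].
This gives a 5×6 integer matrix of rank 4; reducing to Smith normal form yields diagonal entries (1,1,1,1).

Reading off H_k = ker ∂_k / im ∂_{k+1}:

  H_1: rank ker ∂_1 − rank ∂_2 = (6 − 4) − 0 = 2, and there is no ∂_2, so H_1 ≅ Z^2.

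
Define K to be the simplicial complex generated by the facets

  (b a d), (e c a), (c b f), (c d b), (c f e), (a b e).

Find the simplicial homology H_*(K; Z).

H_0 = Z,  H_1 = Z,  H_2 = 0.

Order the vertices as a < b < c < d < e < f. Listing each simplex with vertices in this order, K has dimension 2 with simplices:

  0-simplices (6): a, b, c, d, e, f
  1-simplices (12): ab, ac, ad, ae, bc, bd, be, bf, cd, ce, cf, ef
  2-simplices (6): abd, abe, ace, bcd, bcf, cef

giving chain groups C_0 ≅ Z^6, C_1 ≅ Z^12, C_2 ≅ Z^6.

The boundary map ∂_1: C_1 → C_0 sends each edge [p,q] (with p < q) to q − p. For instance
  ∂be = e − b.
The resulting 6×12 matrix has rank 5, and its Smith normal form has invariant factors (1,1,1,1,1).

Boundary ∂_2: C_2 → C_1 maps a triangle to the signed sum of its edges. For instance
  ∂cef = ef − cf + ce,
  ∂abd = bd − ad + ab.
This gives a 12×6 integer matrix of rank 6; reducing to Smith normal form yields diagonal entries (1,1,1,1,1,1).

From H_k ≅ ker(∂_k) / im(∂_{k+1}) we obtain:

  H_0: rank C_0 − rank ∂_1 = 6 − 5 = 1, and the invariant factors of ∂_1 are all 1, so H_0 ≅ Z.
  H_1: rank ker ∂_1 − rank ∂_2 = (12 − 5) − 6 = 1, and the invariant factors of ∂_2 are all 1, so H_1 ≅ Z.
  H_2: rank ker ∂_2 − rank ∂_3 = (6 − 6) − 0 = 0, and there is no ∂_3, so H_2 ≅ 0.

(K is a triangulation of the cylinder S^1 x I.)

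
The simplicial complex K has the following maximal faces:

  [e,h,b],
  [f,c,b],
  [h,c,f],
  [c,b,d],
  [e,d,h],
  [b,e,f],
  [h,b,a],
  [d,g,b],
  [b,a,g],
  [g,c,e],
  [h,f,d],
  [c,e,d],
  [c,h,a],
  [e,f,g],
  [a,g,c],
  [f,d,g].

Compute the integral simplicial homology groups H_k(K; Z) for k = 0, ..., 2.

Take the total order a < b < c < d < e < f < g < h on the vertex set. Then K (dimension 2) consists of the simplices:

  0-simplices (8): a, b, c, d, e, f, g, h
  1-simplices (24): ab, ac, ag, ah, bc, bd, be, bf, bg, bh, cd, ce, cf, cg, ch, de, df, dg, dh, ef, eg, eh, fg, fh
  2-simplices (16): abg, abh, acg, ach, bcd, bcf, bdg, bef, beh, cde, ceg, cfh, deh, dfg, dfh, efg

so the chain groups are C_0 ≅ Z^8, C_1 ≅ Z^24, C_2 ≅ Z^16.

Boundary ∂_1: C_1 → C_0 sends each edge [p,q] (with p < q) to q − p. For instance
  ∂bh = h − b.
This gives a 8×24 integer matrix of rank 7; reducing to Smith normal form yields diagonal entries (1,1,1,1,1,1,1).

The boundary map ∂_2: C_2 → C_1 acts by ∂[p,q,r] = [q,r] − [p,r] + [p,q]. For instance
  ∂ceg = eg − cg + ce,
  ∂abh = bh − ah + ab.
The 24×16 boundary matrix has rank 15 and Smith normal form diag(1,1,1,1,1,1,1,1,1,1,1,1,1,1,1).

Computing H_k = (kernel of ∂_k) / (image of ∂_{k+1}):

  H_0: rank C_0 − rank ∂_1 = 8 − 7 = 1, and the invariant factors of ∂_1 are all 1, so H_0 = Z.
  H_1: rank ker ∂_1 − rank ∂_2 = (24 − 7) − 15 = 2, and the invariant factors of ∂_2 are all 1, so H_1 = Z^2.
  H_2: rank ker ∂_2 − rank ∂_3 = (16 − 15) − 0 = 1, and there is no ∂_3, so H_2 = Z.

As a check, the Euler characteristic is 8 − 24 + 16 = 0, which agrees with 1 − 2 + 1 = 0.

H_0 = Z,  H_1 = Z^2,  H_2 = Z.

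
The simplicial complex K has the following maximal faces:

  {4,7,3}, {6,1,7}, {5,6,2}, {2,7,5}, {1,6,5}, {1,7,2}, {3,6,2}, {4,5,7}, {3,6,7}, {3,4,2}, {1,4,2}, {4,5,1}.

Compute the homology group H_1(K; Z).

Order the vertices as 1 < 2 < 3 < 4 < 5 < 6 < 7. Listing each simplex with vertices in this order, K has dimension 2 with simplices:

  0-simplices (7): [1], [2], [3], [4], [5], [6], [7]
  1-simplices (18): [1,2], [1,4], [1,5], [1,6], [1,7], [2,3], [2,4], [2,5], [2,6], [2,7], [3,4], [3,6], [3,7], [4,5], [4,7], [5,6], [5,7], [6,7]
  2-simplices (12): [1,2,4], [1,2,7], [1,4,5], [1,5,6], [1,6,7], [2,3,4], [2,3,6], [2,5,6], [2,5,7], [3,4,7], [3,6,7], [4,5,7]

Hence C_0 ≅ Z^7, C_1 ≅ Z^18, C_2 ≅ Z^12.

The boundary map ∂_1: C_1 → C_0 maps an edge to its endpoints' difference, ∂[p,q] = q − p.
This gives a 7×18 integer matrix of rank 6; reducing to Smith normal form yields diagonal entries (1,1,1,1,1,1).

Boundary ∂_2: C_2 → C_1 acts by ∂[p,q,r] = [q,r] − [p,r] + [p,q]. For instance
  ∂[2,5,6] = [5,6] − [2,6] + [2,5],
  ∂[1,2,7] = [2,7] − [1,7] + [1,2].
The 18×12 boundary matrix has rank 12 and Smith normal form diag(1,1,1,1,1,1,1,1,1,1,1,2).

Now H_k = ker ∂_k / im ∂_{k+1}, so:

  H_1: rank ker ∂_1 − rank ∂_2 = (18 − 6) − 12 = 0, and ∂_2 has invariant factor 2 > 1, so H_1 = Z/2Z.

(K is a triangulation of the real projective plane RP^2.)

H_1 ≅ Z/2Z.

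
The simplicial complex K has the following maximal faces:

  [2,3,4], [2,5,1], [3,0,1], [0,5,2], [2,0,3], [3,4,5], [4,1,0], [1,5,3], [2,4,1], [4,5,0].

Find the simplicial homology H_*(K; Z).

We work with the vertex ordering 0 < 1 < 2 < 3 < 4 < 5. The simplices of K, each written with vertices in increasing order, are:

  0-simplices (6): [0], [1], [2], [3], [4], [5]
  1-simplices (15): [0,1], [0,2], [0,3], [0,4], [0,5], [1,2], [1,3], [1,4], [1,5], [2,3], [2,4], [2,5], [3,4], [3,5], [4,5]
  2-simplices (10): [0,1,3], [0,1,4], [0,2,3], [0,2,5], [0,4,5], [1,2,4], [1,2,5], [1,3,5], [2,3,4], [3,4,5]

giving chain groups C_0 ≅ Z^6, C_1 ≅ Z^15, C_2 ≅ Z^10.

The boundary map ∂_1: C_1 → C_0 maps an edge to its endpoints' difference, ∂[p,q] = q − p.
As a 6×15 matrix over Z this has rank 5, with invariant factors (1,1,1,1,1).

Boundary ∂_2: C_2 → C_1 maps a triangle to the signed sum of its edges. For instance
  ∂[3,4,5] = [4,5] − [3,5] + [3,4],
  ∂[1,2,5] = [2,5] − [1,5] + [1,2].
This gives a 15×10 integer matrix of rank 10; reducing to Smith normal form yields diagonal entries (1,1,1,1,1,1,1,1,1,2).

From H_k ≅ ker(∂_k) / im(∂_{k+1}) we obtain:

  H_0: rank C_0 − rank ∂_1 = 6 − 5 = 1, and the invariant factors of ∂_1 are all 1, so H_0 = Z.
  H_1: rank ker ∂_1 − rank ∂_2 = (15 − 5) − 10 = 0, and ∂_2 has invariant factor 2 > 1, so H_1 = Z_2.
  H_2: rank ker ∂_2 − rank ∂_3 = (10 − 10) − 0 = 0, and there is no ∂_3, so H_2 = 0.

(K is a triangulation of the real projective plane RP^2.)

H_0 = Z,  H_1 = Z_2,  H_2 = 0.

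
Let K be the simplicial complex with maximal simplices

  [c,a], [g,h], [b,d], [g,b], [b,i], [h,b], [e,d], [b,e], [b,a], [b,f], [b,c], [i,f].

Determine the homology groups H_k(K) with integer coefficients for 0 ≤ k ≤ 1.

H_0 = Z,  H_1 = Z^4.

K has 9 vertices, 12 edges.
rank ∂_0 = 0, rank ∂_1 = 8 ⇒ b_0 = 9 − 0 − 8 = 1; all invariant factors of ∂_1 are 1 so no torsion. So H_0 = Z.
rank ∂_1 = 8, rank ∂_2 = 0 ⇒ b_1 = 12 − 8 − 0 = 4. So H_1 = Z^4.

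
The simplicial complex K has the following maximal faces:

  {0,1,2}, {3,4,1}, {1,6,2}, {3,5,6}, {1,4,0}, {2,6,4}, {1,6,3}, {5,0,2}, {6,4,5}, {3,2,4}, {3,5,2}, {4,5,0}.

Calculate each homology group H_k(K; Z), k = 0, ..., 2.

Order the vertices as 0 < 1 < 2 < 3 < 4 < 5 < 6. Listing each simplex with vertices in this order, K has dimension 2 with simplices:

  0-simplices (7): [0], [1], [2], [3], [4], [5], [6]
  1-simplices (18): [0,1], [0,2], [0,4], [0,5], [1,2], [1,3], [1,4], [1,6], [2,3], [2,4], [2,5], [2,6], [3,4], [3,5], [3,6], [4,5], [4,6], [5,6]
  2-simplices (12): [0,1,2], [0,1,4], [0,2,5], [0,4,5], [1,2,6], [1,3,4], [1,3,6], [2,3,4], [2,3,5], [2,4,6], [3,5,6], [4,5,6]

so the chain groups are C_0 ≅ Z^7, C_1 ≅ Z^18, C_2 ≅ Z^12.

∂_1: C_1 → C_0 sends each edge [p,q] (with p < q) to q − p. For instance
  ∂[2,5] = [5] − [2].
The 7×18 boundary matrix has rank 6 and Smith normal form diag(1,1,1,1,1,1).

The boundary map ∂_2: C_2 → C_1 maps a triangle to the signed sum of its edges. For instance
  ∂[2,4,6] = [4,6] − [2,6] + [2,4],
  ∂[2,3,5] = [3,5] − [2,5] + [2,3].
The resulting 18×12 matrix has rank 12, and its Smith normal form has invariant factors (1,1,1,1,1,1,1,1,1,1,1,2).

Now H_k = ker ∂_k / im ∂_{k+1}, so:

  H_0: rank C_0 − rank ∂_1 = 7 − 6 = 1, and the invariant factors of ∂_1 are all 1, so H_0 = Z.
  H_1: rank ker ∂_1 − rank ∂_2 = (18 − 6) − 12 = 0, and ∂_2 has invariant factor 2 > 1, so H_1 = Z/2.
  H_2: rank ker ∂_2 − rank ∂_3 = (12 − 12) − 0 = 0, and there is no ∂_3, so H_2 = 0.

As a check, the Euler characteristic is 7 − 18 + 12 = 1, which agrees with 1 − 0 + 0 = 1.

H_0 = Z,  H_1 = Z/2,  H_2 = 0.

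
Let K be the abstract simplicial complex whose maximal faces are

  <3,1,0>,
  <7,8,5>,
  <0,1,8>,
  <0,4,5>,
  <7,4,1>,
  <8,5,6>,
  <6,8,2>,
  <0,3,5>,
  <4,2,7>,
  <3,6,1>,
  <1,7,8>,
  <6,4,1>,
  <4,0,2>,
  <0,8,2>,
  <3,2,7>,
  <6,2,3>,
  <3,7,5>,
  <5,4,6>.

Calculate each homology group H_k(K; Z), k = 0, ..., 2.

K has 9 vertices, 27 edges, 18 triangles.
rank ∂_0 = 0, rank ∂_1 = 8 ⇒ b_0 = 9 − 0 − 8 = 1; all invariant factors of ∂_1 are 1 so no torsion. So H_0 = Z.
rank ∂_1 = 8, rank ∂_2 = 17 ⇒ b_1 = 27 − 8 − 17 = 2; all invariant factors of ∂_2 are 1 so no torsion. So H_1 = Z^2.
rank ∂_2 = 17, rank ∂_3 = 0 ⇒ b_2 = 18 − 17 − 0 = 1. So H_2 = Z.

H_0 ≅ Z,  H_1 ≅ Z^2,  H_2 ≅ Z.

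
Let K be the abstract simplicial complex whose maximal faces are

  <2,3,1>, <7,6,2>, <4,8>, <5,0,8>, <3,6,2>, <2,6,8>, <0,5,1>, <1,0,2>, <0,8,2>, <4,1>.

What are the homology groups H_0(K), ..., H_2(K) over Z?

Fix the vertex order 0 < 1 < 2 < 3 < 4 < 5 < 6 < 7 < 8 and write every simplex with vertices in increasing order. Then dim K = 2 and the simplices of K are:

  0-simplices (9): [0], [1], [2], [3], [4], [5], [6], [7], [8]
  1-simplices (17): [0,1], [0,2], [0,5], [0,8], [1,2], [1,3], [1,4], [1,5], [2,3], [2,6], [2,7], [2,8], [3,6], [4,8], [5,8], [6,7], [6,8]
  2-simplices (8): [0,1,2], [0,1,5], [0,2,8], [0,5,8], [1,2,3], [2,3,6], [2,6,7], [2,6,8]

so the chain groups are C_0 ≅ Z^9, C_1 ≅ Z^17, C_2 ≅ Z^8.

The boundary map ∂_1: C_1 → C_0 sends each edge [p,q] (with p < q) to q − p. For instance
  ∂[0,5] = [5] − [0].
The 9×17 boundary matrix has rank 8 and Smith normal form diag(1,1,1,1,1,1,1,1).

∂_2: C_2 → C_1 sends each 2-simplex [p,q,r] to [q,r] − [p,r] + [p,q]. For instance
  ∂[0,2,8] = [2,8] − [0,8] + [0,2],
  ∂[0,1,2] = [1,2] − [0,2] + [0,1].
The 17×8 boundary matrix has rank 8 and Smith normal form diag(1,1,1,1,1,1,1,1).

Reading off H_k = ker ∂_k / im ∂_{k+1}:

  H_0: rank C_0 − rank ∂_1 = 9 − 8 = 1, and the invariant factors of ∂_1 are all 1, so H_0 = Z.
  H_1: rank ker ∂_1 − rank ∂_2 = (17 − 8) − 8 = 1, and the invariant factors of ∂_2 are all 1, so H_1 = Z.
  H_2: rank ker ∂_2 − rank ∂_3 = (8 − 8) − 0 = 0, and there is no ∂_3, so H_2 = 0.

H_0 ≅ Z,  H_1 ≅ Z,  H_2 = 0.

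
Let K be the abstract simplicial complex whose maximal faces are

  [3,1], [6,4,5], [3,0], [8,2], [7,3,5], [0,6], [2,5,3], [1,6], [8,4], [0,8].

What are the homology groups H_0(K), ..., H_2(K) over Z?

H_0 = Z,  H_1 = Z^4,  H_2 = 0.

We work with the vertex ordering 0 < 1 < 2 < 3 < 4 < 5 < 6 < 7 < 8. The simplices of K, each written with vertices in increasing order, are:

  0-simplices (9): [0], [1], [2], [3], [4], [5], [6], [7], [8]
  1-simplices (15): [0,3], [0,6], [0,8], [1,3], [1,6], [2,3], [2,5], [2,8], [3,5], [3,7], [4,5], [4,6], [4,8], [5,6], [5,7]
  2-simplices (3): [2,3,5], [3,5,7], [4,5,6]

so the chain groups are C_0 ≅ Z^9, C_1 ≅ Z^15, C_2 ≅ Z^3.

Boundary ∂_1: C_1 → C_0 maps an edge to its endpoints' difference, ∂[p,q] = q − p. For instance
  ∂[3,5] = [5] − [3].
The resulting 9×15 matrix has rank 8, and its Smith normal form has invariant factors (1,1,1,1,1,1,1,1).

∂_2: C_2 → C_1 sends each 2-simplex [p,q,r] to [q,r] − [p,r] + [p,q]. For instance
  ∂[4,5,6] = [5,6] − [4,6] + [4,5],
  ∂[3,5,7] = [5,7] − [3,7] + [3,5].
This gives a 15×3 integer matrix of rank 3; reducing to Smith normal form yields diagonal entries (1,1,1).

Reading off H_k = ker ∂_k / im ∂_{k+1}:

  H_0: rank C_0 − rank ∂_1 = 9 − 8 = 1, and the invariant factors of ∂_1 are all 1, so H_0 ≅ Z.
  H_1: rank ker ∂_1 − rank ∂_2 = (15 − 8) − 3 = 4, and the invariant factors of ∂_2 are all 1, so H_1 ≅ Z^4.
  H_2: rank ker ∂_2 − rank ∂_3 = (3 − 3) − 0 = 0, and there is no ∂_3, so H_2 ≅ 0.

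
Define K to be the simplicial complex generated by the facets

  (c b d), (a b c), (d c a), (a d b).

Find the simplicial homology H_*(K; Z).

Take the total order a < b < c < d on the vertex set. Then K (dimension 2) consists of the simplices:

  0-simplices (4): a, b, c, d
  1-simplices (6): ab, ac, ad, bc, bd, cd
  2-simplices (4): abc, abd, acd, bcd

Hence C_0 ≅ Z^4, C_1 ≅ Z^6, C_2 ≅ Z^4.

∂_1: C_1 → C_0 sends each edge [p,q] (with p < q) to q − p. For instance
  ∂bc = c − b.
The resulting 4×6 matrix has rank 3, and its Smith normal form has invariant factors (1,1,1).

∂_2: C_2 → C_1 maps a triangle to the signed sum of its edges. For instance
  ∂acd = cd − ad + ac,
  ∂abc = bc − ac + ab.
The 6×4 boundary matrix has rank 3 and Smith normal form diag(1,1,1).

Computing H_k = (kernel of ∂_k) / (image of ∂_{k+1}):

  H_0: rank C_0 − rank ∂_1 = 4 − 3 = 1, and the invariant factors of ∂_1 are all 1, so H_0 = Z.
  H_1: rank ker ∂_1 − rank ∂_2 = (6 − 3) − 3 = 0, and the invariant factors of ∂_2 are all 1, so H_1 = 0.
  H_2: rank ker ∂_2 − rank ∂_3 = (4 − 3) − 0 = 1, and there is no ∂_3, so H_2 = Z.

As a check, the Euler characteristic is 4 − 6 + 4 = 2, which agrees with 1 − 0 + 1 = 2.
(K is a triangulation of the 2-sphere S^2.)

H_0 ≅ Z,  H_1 = 0,  H_2 ≅ Z.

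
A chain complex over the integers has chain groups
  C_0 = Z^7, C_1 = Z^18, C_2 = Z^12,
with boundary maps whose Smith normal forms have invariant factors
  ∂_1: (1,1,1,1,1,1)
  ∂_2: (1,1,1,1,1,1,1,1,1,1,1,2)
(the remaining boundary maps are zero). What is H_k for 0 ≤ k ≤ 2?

H_0 = Z,  H_1 = Z/2Z,  H_2 = 0.

H_0: b_0 = 7 − 0 − 6 = 1; torsion from ∂_1 factors > 1: none. So H_0 = Z.
H_1: b_1 = 18 − 6 − 12 = 0; torsion from ∂_2 factors > 1: [2]. So H_1 = Z/2Z.
H_2: b_2 = 12 − 12 − 0 = 0; torsion from ∂_3 factors > 1: none. So H_2 = 0.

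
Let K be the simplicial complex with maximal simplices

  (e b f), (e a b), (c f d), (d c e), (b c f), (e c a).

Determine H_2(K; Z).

Take the total order a < b < c < d < e < f on the vertex set. Then K (dimension 2) consists of the simplices:

  0-simplices (6): a, b, c, d, e, f
  1-simplices (12): ab, ac, ae, bc, be, bf, cd, ce, cf, de, df, ef
  2-simplices (6): abe, ace, bcf, bef, cde, cdf

Hence C_0 ≅ Z^6, C_1 ≅ Z^12, C_2 ≅ Z^6.

The boundary map ∂_1: C_1 → C_0 sends each edge [p,q] (with p < q) to q − p. For instance
  ∂be = e − b.
This gives a 6×12 integer matrix of rank 5; reducing to Smith normal form yields diagonal entries (1,1,1,1,1).

The boundary map ∂_2: C_2 → C_1 acts by ∂[p,q,r] = [q,r] − [p,r] + [p,q]. For instance
  ∂cdf = df − cf + cd,
  ∂cde = de − ce + cd.
The 12×6 boundary matrix has rank 6 and Smith normal form diag(1,1,1,1,1,1).

From H_k ≅ ker(∂_k) / im(∂_{k+1}) we obtain:

  H_2: rank ker ∂_2 − rank ∂_3 = (6 − 6) − 0 = 0, and there is no ∂_3, so H_2 = 0.

H_2 = 0.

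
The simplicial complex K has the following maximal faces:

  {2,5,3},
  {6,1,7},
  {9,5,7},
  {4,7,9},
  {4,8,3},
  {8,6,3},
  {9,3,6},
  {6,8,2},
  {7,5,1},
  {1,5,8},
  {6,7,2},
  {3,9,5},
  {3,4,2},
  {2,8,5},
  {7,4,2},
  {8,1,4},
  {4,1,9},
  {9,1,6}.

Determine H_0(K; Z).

H_0 = Z.

We work with the vertex ordering 1 < 2 < 3 < 4 < 5 < 6 < 7 < 8 < 9. The simplices of K, each written with vertices in increasing order, are:

  0-simplices (9): [1], [2], [3], [4], [5], [6], [7], [8], [9]
  1-simplices (27): (27 of them)
  2-simplices (18): [1,4,8], [1,4,9], [1,5,7], [1,5,8], [1,6,7], [1,6,9], [2,3,4], [2,3,5], [2,4,7], [2,5,8], [2,6,7], [2,6,8], [3,4,8], [3,5,9], [3,6,8], [3,6,9], [4,7,9], [5,7,9]

Hence C_0 ≅ Z^9, C_1 ≅ Z^27, C_2 ≅ Z^18.

∂_1: C_1 → C_0 maps an edge to its endpoints' difference, ∂[p,q] = q − p.
As a 9×27 matrix over Z this has rank 8, with invariant factors (1,1,1,1,1,1,1,1).

The boundary map ∂_2: C_2 → C_1 sends each 2-simplex [p,q,r] to [q,r] − [p,r] + [p,q]. For instance
  ∂[1,4,8] = [4,8] − [1,8] + [1,4],
  ∂[1,4,9] = [4,9] − [1,9] + [1,4].
As a 27×18 matrix over Z this has rank 18, with invariant factors (1,1,1,1,1,1,1,1,1,1,1,1,1,1,1,1,1,2).

From H_k ≅ ker(∂_k) / im(∂_{k+1}) we obtain:

  H_0: rank C_0 − rank ∂_1 = 9 − 8 = 1, and the invariant factors of ∂_1 are all 1, so H_0 = Z.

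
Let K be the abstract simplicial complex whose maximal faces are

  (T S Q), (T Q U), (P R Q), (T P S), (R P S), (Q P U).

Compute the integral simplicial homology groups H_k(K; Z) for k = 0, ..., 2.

H_0 ≅ Z,  H_1 ≅ Z,  H_2 = 0.

We work with the vertex ordering P < Q < R < S < T < U. The simplices of K, each written with vertices in increasing order, are:

  0-simplices (6): P, Q, R, S, T, U
  1-simplices (12): PQ, PR, PS, PT, PU, QR, QS, QT, QU, RS, ST, TU
  2-simplices (6): PQR, PQU, PRS, PST, QST, QTU

Hence C_0 ≅ Z^6, C_1 ≅ Z^12, C_2 ≅ Z^6.

Boundary ∂_1: C_1 → C_0 sends each edge [p,q] (with p < q) to q − p. For instance
  ∂QS = S − Q.
As a 6×12 matrix over Z this has rank 5, with invariant factors (1,1,1,1,1).

Boundary ∂_2: C_2 → C_1 sends each 2-simplex [p,q,r] to [q,r] − [p,r] + [p,q]. For instance
  ∂QST = ST − QT + QS,
  ∂PQU = QU − PU + PQ.
The resulting 12×6 matrix has rank 6, and its Smith normal form has invariant factors (1,1,1,1,1,1).

Reading off H_k = ker ∂_k / im ∂_{k+1}:

  H_0: rank C_0 − rank ∂_1 = 6 − 5 = 1, and the invariant factors of ∂_1 are all 1, so H_0 ≅ Z.
  H_1: rank ker ∂_1 − rank ∂_2 = (12 − 5) − 6 = 1, and the invariant factors of ∂_2 are all 1, so H_1 ≅ Z.
  H_2: rank ker ∂_2 − rank ∂_3 = (6 − 6) − 0 = 0, and there is no ∂_3, so H_2 ≅ 0.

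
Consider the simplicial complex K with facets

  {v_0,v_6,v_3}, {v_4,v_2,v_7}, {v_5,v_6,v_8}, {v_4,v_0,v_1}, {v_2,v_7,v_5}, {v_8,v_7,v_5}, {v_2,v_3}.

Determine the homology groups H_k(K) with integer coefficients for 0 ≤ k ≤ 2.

We work with the vertex ordering v_0 < v_1 < v_2 < v_3 < v_4 < v_5 < v_6 < v_7 < v_8. The simplices of K, each written with vertices in increasing order, are:

  0-simplices (9): [v_0], [v_1], [v_2], [v_3], [v_4], [v_5], [v_6], [v_7], [v_8]
  1-simplices (16): (16 of them)
  2-simplices (6): [v_0,v_1,v_4], [v_0,v_3,v_6], [v_2,v_4,v_7], [v_2,v_5,v_7], [v_5,v_6,v_8], [v_5,v_7,v_8]

giving chain groups C_0 ≅ Z^9, C_1 ≅ Z^16, C_2 ≅ Z^6.

Boundary ∂_1: C_1 → C_0 maps an edge to its endpoints' difference, ∂[p,q] = q − p. For instance
  ∂[v_2,v_7] = [v_7] − [v_2].
As a 9×16 matrix over Z this has rank 8, with invariant factors (1,1,1,1,1,1,1,1).

∂_2: C_2 → C_1 sends each 2-simplex [p,q,r] to [q,r] − [p,r] + [p,q]. For instance
  ∂[v_0,v_1,v_4] = [v_1,v_4] − [v_0,v_4] + [v_0,v_1],
  ∂[v_2,v_4,v_7] = [v_4,v_7] − [v_2,v_7] + [v_2,v_4].
This gives a 16×6 integer matrix of rank 6; reducing to Smith normal form yields diagonal entries (1,1,1,1,1,1).

From H_k ≅ ker(∂_k) / im(∂_{k+1}) we obtain:

  H_0: rank C_0 − rank ∂_1 = 9 − 8 = 1, and the invariant factors of ∂_1 are all 1, so H_0 = Z.
  H_1: rank ker ∂_1 − rank ∂_2 = (16 − 8) − 6 = 2, and the invariant factors of ∂_2 are all 1, so H_1 = Z^2.
  H_2: rank ker ∂_2 − rank ∂_3 = (6 − 6) − 0 = 0, and there is no ∂_3, so H_2 = 0.

H_0 = Z,  H_1 = Z^2,  H_2 = 0.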